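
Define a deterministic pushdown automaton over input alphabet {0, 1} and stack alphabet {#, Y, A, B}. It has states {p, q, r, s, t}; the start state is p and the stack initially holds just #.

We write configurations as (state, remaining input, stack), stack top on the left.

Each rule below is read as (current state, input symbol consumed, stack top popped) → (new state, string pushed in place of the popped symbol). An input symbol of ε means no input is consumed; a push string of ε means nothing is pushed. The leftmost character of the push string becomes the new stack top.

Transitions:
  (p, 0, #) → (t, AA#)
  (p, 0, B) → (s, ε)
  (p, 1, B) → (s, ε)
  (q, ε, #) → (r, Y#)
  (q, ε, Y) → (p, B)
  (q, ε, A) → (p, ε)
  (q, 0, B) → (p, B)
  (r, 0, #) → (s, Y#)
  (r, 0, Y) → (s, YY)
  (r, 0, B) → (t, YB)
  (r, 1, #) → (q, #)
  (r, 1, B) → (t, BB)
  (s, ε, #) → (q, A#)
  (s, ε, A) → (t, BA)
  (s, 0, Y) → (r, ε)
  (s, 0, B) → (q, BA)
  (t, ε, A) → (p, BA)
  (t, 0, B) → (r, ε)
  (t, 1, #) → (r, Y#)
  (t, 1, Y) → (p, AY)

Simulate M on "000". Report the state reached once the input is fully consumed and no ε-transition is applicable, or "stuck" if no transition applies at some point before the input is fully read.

(p, 000, #)
  read 0, top #: go to t, push AA# → (t, 00, AA#)
  ε-move, top A: go to p, push BA → (p, 00, BAA#)
  read 0, top B: go to s, push ε → (s, 0, AA#)
  ε-move, top A: go to t, push BA → (t, 0, BAA#)
  read 0, top B: go to r, push ε → (r, ε, AA#)
All input consumed; M is in state r.

r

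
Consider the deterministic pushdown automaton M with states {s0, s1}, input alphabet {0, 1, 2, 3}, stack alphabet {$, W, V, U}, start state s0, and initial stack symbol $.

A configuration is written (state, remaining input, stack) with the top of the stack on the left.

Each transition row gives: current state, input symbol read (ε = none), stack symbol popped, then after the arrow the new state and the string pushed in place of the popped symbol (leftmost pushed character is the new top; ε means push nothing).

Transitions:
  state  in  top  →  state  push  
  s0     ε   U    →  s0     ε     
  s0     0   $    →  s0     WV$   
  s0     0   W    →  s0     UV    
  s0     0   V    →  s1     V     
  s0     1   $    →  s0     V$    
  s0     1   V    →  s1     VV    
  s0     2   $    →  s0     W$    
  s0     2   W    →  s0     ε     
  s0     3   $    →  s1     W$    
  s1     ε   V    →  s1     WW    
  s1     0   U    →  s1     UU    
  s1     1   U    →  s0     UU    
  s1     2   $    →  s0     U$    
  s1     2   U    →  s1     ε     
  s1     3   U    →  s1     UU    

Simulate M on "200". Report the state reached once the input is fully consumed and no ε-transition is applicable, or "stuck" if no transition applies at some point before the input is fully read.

(s0, 200, $)
  read 2, top $: go to s0, push W$ → (s0, 00, W$)
  read 0, top W: go to s0, push UV → (s0, 0, UV$)
  ε-move, top U: go to s0, push ε → (s0, 0, V$)
  read 0, top V: go to s1, push V → (s1, ε, V$)
  ε-move, top V: go to s1, push WW → (s1, ε, WW$)
All input consumed; M is in state s1.

s1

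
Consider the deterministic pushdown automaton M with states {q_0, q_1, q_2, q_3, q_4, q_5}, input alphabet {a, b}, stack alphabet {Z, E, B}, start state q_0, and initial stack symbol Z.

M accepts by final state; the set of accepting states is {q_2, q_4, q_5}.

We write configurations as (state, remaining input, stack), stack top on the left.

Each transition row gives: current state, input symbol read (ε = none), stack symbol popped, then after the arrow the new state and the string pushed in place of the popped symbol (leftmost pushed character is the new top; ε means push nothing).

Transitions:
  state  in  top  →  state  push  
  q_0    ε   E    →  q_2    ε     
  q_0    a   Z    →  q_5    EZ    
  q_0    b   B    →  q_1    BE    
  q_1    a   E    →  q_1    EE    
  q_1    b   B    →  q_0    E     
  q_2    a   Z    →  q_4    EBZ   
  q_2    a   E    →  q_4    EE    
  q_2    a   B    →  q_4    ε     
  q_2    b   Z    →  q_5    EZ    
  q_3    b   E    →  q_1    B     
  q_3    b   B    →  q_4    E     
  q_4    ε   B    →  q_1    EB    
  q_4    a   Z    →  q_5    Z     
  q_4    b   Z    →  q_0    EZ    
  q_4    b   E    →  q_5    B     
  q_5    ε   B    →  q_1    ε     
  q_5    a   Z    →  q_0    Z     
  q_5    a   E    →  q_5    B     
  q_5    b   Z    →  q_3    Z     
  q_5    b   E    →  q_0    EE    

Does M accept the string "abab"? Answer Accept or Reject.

(q_0, abab, Z) ⊢ (q_5, bab, EZ) ⊢ (q_0, ab, EEZ) ⊢ (q_2, ab, EZ) ⊢ (q_4, b, EEZ) ⊢ (q_5, ε, BEZ)
All input consumed; state q_5 ∈ F.

Accept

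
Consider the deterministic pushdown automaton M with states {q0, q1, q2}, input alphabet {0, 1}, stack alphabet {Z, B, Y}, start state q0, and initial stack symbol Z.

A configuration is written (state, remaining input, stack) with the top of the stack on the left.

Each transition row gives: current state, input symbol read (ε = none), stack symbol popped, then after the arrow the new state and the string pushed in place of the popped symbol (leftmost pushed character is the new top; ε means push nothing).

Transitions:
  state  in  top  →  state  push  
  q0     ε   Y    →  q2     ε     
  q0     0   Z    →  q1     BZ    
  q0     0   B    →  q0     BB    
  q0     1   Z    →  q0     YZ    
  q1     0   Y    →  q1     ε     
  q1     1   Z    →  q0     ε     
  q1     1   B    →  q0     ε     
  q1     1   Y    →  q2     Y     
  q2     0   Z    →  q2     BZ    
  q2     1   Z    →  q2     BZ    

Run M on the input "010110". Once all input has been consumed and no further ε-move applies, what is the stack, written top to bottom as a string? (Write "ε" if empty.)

BZ

(q0, 010110, Z)
  read 0, top Z: go to q1, push BZ → (q1, 10110, BZ)
  read 1, top B: go to q0, push ε → (q0, 0110, Z)
  read 0, top Z: go to q1, push BZ → (q1, 110, BZ)
  read 1, top B: go to q0, push ε → (q0, 10, Z)
  read 1, top Z: go to q0, push YZ → (q0, 0, YZ)
  ε-move, top Y: go to q2, push ε → (q2, 0, Z)
  read 0, top Z: go to q2, push BZ → (q2, ε, BZ)
All input consumed in state q2 with stack BZ.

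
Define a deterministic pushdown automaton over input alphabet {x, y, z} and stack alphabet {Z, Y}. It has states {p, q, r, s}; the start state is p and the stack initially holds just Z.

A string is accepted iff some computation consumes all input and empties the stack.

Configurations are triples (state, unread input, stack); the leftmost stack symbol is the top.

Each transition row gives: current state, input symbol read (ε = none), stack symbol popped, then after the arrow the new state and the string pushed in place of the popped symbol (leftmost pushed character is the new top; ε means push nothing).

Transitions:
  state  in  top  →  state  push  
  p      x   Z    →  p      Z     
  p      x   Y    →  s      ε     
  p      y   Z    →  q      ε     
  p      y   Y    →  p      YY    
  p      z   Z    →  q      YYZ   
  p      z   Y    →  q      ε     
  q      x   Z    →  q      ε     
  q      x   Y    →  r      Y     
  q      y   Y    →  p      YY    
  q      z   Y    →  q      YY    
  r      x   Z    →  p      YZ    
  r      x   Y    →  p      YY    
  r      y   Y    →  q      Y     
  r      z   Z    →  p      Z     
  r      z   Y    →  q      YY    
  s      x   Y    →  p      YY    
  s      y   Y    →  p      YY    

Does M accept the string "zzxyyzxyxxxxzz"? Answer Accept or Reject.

Reject

(p, zzxyyzxyxxxxzz, Z) ⊢ (q, zxyyzxyxxxxzz, YYZ) ⊢ (q, xyyzxyxxxxzz, YYYZ) ⊢ (r, yyzxyxxxxzz, YYYZ) ⊢ (q, yzxyxxxxzz, YYYZ) ⊢ (p, zxyxxxxzz, YYYYZ) ⊢ (q, xyxxxxzz, YYYZ) ⊢ (r, yxxxxzz, YYYZ) ⊢ (q, xxxxzz, YYYZ) ⊢ (r, xxxzz, YYYZ) ⊢ (p, xxzz, YYYYZ) ⊢ (s, xzz, YYYZ) ⊢ (p, zz, YYYYZ) ⊢ (q, z, YYYZ) ⊢ (q, ε, YYYYZ)
All input consumed; stack is YYYYZ, not empty, and no further ε-move applies.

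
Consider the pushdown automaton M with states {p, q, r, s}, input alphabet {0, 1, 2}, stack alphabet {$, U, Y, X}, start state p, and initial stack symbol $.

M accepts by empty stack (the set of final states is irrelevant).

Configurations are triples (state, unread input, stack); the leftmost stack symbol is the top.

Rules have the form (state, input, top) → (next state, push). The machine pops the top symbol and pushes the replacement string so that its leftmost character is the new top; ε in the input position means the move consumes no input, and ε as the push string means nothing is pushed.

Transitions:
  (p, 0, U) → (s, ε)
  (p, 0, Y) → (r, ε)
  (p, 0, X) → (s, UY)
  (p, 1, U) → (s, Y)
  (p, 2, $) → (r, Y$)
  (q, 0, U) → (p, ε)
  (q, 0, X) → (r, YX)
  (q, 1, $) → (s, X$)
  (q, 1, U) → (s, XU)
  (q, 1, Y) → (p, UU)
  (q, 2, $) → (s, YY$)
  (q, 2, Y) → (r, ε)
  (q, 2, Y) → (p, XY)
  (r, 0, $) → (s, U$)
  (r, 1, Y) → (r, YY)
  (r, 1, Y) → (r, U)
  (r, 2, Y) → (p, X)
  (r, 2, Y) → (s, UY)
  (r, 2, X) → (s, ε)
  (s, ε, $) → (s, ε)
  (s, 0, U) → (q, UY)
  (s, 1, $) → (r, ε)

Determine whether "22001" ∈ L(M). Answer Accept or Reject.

No computation consumes all input and empties the stack.

Reject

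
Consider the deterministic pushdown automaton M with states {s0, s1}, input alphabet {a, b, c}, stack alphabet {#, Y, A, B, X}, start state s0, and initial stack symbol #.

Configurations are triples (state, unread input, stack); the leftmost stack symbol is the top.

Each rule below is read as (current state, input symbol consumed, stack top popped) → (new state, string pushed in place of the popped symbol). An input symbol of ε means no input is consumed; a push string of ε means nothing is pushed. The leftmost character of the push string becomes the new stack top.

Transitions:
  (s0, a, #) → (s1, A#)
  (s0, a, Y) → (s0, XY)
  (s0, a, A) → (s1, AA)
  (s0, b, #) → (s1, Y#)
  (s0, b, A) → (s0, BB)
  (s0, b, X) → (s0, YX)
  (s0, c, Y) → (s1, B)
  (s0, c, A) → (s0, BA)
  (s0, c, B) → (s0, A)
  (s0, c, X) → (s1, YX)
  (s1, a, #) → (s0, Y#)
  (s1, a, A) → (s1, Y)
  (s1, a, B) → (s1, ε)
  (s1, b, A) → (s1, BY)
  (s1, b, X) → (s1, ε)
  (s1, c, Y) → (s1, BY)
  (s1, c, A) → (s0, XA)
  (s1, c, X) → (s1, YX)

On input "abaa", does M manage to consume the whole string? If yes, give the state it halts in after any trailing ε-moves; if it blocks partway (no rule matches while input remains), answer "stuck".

stuck

(s0, abaa, #)
  read a, top #: go to s1, push A# → (s1, baa, A#)
  read b, top A: go to s1, push BY → (s1, aa, BY#)
  read a, top B: go to s1, push ε → (s1, a, Y#)
No transition for (s1, a, top Y); M blocks with input a remaining.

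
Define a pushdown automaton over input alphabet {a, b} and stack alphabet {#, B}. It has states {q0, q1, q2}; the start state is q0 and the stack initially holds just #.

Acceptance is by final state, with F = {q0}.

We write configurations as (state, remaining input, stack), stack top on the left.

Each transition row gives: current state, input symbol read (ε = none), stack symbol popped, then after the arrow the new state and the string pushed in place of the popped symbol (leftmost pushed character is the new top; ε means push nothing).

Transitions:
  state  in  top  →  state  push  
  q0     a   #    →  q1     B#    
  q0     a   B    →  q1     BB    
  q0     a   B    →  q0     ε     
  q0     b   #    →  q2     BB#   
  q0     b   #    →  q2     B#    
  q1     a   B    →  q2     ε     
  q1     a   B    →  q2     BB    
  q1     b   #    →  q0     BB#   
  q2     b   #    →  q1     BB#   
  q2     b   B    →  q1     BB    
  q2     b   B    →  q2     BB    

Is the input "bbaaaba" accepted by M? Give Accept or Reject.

No computation consumes all input and reaches a final state.

Reject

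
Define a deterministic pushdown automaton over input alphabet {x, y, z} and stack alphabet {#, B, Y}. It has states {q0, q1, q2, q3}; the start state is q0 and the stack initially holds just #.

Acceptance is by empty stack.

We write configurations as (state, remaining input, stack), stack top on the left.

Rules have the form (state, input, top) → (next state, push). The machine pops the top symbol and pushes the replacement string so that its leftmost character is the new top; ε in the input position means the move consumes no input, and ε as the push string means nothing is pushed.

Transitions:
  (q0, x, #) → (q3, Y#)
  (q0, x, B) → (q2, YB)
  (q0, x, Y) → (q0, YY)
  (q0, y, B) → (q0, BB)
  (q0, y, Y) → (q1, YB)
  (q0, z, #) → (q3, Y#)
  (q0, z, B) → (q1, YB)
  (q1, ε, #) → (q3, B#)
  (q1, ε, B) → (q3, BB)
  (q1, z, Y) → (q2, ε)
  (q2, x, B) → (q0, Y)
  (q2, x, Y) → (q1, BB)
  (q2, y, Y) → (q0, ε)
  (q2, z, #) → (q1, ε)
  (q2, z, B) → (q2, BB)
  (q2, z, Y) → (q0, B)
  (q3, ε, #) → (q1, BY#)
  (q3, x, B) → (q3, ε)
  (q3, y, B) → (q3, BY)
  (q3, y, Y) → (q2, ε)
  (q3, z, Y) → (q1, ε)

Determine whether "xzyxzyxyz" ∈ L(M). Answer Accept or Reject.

Accept

(q0, xzyxzyxyz, #) ⊢ (q3, zyxzyxyz, Y#) ⊢ (q1, yxzyxyz, #) ⊢ (q3, yxzyxyz, B#) ⊢ (q3, xzyxyz, BY#) ⊢ (q3, zyxyz, Y#) ⊢ (q1, yxyz, #) ⊢ (q3, yxyz, B#) ⊢ (q3, xyz, BY#) ⊢ (q3, yz, Y#) ⊢ (q2, z, #) ⊢ (q1, ε, ε)
All input consumed and the stack is empty.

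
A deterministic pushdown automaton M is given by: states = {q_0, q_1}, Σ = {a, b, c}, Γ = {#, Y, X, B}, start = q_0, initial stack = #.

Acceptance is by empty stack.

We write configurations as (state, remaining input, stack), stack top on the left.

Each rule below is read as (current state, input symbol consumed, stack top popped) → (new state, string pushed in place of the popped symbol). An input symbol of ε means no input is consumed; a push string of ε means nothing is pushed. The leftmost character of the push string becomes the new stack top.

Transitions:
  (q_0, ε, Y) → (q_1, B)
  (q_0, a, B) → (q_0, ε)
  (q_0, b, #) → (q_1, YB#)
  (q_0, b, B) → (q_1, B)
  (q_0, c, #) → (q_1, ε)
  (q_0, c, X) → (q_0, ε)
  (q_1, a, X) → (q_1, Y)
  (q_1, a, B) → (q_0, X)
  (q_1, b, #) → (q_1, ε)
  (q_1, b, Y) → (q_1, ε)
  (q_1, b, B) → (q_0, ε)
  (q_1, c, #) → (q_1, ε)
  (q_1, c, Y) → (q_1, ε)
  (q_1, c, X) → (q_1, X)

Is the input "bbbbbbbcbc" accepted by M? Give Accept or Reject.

(q_0, bbbbbbbcbc, #)
  read b, top #: go to q_1, push YB# → (q_1, bbbbbbcbc, YB#)
  read b, top Y: go to q_1, push ε → (q_1, bbbbbcbc, B#)
  read b, top B: go to q_0, push ε → (q_0, bbbbcbc, #)
  read b, top #: go to q_1, push YB# → (q_1, bbbcbc, YB#)
  read b, top Y: go to q_1, push ε → (q_1, bbcbc, B#)
  read b, top B: go to q_0, push ε → (q_0, bcbc, #)
  read b, top #: go to q_1, push YB# → (q_1, cbc, YB#)
  read c, top Y: go to q_1, push ε → (q_1, bc, B#)
  read b, top B: go to q_0, push ε → (q_0, c, #)
  read c, top #: go to q_1, push ε → (q_1, ε, ε)
All input consumed and the stack is empty.

Accept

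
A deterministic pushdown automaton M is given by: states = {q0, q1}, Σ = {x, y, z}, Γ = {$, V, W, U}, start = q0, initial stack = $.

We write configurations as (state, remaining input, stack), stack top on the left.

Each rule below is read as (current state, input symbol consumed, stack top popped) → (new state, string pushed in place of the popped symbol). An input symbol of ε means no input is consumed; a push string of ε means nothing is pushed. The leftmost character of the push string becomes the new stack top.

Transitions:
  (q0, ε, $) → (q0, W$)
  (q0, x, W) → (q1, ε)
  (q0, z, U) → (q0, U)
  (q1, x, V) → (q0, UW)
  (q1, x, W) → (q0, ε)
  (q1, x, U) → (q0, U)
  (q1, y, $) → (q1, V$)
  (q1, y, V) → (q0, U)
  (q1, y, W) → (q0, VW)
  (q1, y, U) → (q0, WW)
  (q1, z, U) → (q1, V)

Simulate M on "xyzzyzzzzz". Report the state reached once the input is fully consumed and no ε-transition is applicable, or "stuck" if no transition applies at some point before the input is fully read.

stuck

(q0, xyzzyzzzzz, $)
  ε-move, top $: go to q0, push W$ → (q0, xyzzyzzzzz, W$)
  read x, top W: go to q1, push ε → (q1, yzzyzzzzz, $)
  read y, top $: go to q1, push V$ → (q1, zzyzzzzz, V$)
No transition for (q1, z, top V); M blocks with input zzyzzzzz remaining.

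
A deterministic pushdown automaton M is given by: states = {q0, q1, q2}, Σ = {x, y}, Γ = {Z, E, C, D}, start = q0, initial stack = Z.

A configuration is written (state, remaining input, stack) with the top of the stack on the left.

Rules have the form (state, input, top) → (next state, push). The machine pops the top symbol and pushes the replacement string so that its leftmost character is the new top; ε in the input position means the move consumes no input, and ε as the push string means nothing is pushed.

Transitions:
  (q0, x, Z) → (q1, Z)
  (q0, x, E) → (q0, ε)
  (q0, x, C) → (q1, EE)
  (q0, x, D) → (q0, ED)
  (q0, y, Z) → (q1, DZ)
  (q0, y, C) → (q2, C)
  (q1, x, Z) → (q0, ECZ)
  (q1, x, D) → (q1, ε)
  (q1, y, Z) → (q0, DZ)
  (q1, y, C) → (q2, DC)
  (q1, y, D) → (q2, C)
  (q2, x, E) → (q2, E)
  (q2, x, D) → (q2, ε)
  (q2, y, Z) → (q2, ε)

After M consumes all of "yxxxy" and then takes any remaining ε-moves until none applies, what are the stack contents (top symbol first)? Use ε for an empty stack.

CZ

(q0, yxxxy, Z)
  read y, top Z: go to q1, push DZ → (q1, xxxy, DZ)
  read x, top D: go to q1, push ε → (q1, xxy, Z)
  read x, top Z: go to q0, push ECZ → (q0, xy, ECZ)
  read x, top E: go to q0, push ε → (q0, y, CZ)
  read y, top C: go to q2, push C → (q2, ε, CZ)
All input consumed in state q2 with stack CZ.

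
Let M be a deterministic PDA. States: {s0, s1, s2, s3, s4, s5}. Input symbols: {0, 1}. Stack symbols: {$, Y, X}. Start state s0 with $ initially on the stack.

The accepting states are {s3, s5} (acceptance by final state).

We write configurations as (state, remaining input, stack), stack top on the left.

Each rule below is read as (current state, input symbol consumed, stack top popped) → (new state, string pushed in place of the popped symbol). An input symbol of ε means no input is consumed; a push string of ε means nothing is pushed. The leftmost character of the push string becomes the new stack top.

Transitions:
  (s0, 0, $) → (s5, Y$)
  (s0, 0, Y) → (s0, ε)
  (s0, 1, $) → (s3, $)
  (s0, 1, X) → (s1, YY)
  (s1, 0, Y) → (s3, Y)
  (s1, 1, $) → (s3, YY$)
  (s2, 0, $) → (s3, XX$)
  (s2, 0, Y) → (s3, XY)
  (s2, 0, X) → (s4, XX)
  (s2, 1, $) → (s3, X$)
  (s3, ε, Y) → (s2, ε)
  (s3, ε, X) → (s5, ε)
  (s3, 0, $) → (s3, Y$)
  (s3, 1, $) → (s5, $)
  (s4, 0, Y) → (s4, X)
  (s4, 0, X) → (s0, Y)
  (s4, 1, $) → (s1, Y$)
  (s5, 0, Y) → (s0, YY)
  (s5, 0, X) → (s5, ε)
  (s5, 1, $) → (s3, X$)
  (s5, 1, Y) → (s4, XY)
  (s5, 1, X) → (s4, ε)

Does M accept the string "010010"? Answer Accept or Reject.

(s0, 010010, $)
  read 0, top $: go to s5, push Y$ → (s5, 10010, Y$)
  read 1, top Y: go to s4, push XY → (s4, 0010, XY$)
  read 0, top X: go to s0, push Y → (s0, 010, YY$)
  read 0, top Y: go to s0, push ε → (s0, 10, Y$)
No transition applies at (s0, 10, Y$); input not fully consumed.

Reject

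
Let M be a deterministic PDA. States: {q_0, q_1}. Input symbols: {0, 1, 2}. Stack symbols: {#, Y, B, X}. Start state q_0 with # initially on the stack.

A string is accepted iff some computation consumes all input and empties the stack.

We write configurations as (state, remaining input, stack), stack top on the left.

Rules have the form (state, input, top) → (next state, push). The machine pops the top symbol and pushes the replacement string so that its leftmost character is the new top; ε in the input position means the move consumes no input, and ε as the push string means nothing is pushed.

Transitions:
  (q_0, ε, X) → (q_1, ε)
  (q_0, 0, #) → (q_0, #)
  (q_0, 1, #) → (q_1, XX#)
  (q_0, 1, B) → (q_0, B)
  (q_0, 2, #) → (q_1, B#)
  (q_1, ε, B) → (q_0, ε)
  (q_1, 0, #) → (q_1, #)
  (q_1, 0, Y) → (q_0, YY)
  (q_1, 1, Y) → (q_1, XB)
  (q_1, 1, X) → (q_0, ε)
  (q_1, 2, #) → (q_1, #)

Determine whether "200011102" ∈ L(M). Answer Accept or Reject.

Reject

(q_0, 200011102, #) ⊢ (q_1, 00011102, B#) ⊢ (q_0, 00011102, #) ⊢ (q_0, 0011102, #) ⊢ (q_0, 011102, #) ⊢ (q_0, 11102, #) ⊢ (q_1, 1102, XX#) ⊢ (q_0, 102, X#) ⊢ (q_1, 102, #)
No transition applies at (q_1, 102, #); input not fully consumed.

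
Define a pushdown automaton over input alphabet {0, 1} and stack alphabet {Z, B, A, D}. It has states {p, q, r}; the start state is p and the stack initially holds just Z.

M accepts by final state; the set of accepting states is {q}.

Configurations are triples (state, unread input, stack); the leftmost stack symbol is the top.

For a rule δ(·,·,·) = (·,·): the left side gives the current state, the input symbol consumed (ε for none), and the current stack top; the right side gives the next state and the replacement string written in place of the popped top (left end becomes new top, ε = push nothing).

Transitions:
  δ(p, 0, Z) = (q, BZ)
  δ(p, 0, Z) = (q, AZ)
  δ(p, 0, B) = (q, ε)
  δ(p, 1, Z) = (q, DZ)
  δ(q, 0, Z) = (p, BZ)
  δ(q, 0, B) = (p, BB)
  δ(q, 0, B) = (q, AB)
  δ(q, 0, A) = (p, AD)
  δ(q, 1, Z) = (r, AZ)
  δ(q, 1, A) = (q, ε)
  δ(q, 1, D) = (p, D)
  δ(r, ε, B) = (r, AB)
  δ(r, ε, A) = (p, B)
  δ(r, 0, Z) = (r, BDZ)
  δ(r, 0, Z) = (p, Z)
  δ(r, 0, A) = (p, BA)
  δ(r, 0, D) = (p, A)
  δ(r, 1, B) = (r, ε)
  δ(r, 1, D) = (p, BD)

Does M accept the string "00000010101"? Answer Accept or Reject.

Accept

One accepting computation: (p, 00000010101, Z) ⊢ (q, 0000010101, BZ) ⊢ (p, 000010101, BBZ) ⊢ (q, 00010101, BZ) ⊢ (p, 0010101, BBZ) ⊢ (q, 010101, BZ) ⊢ (q, 10101, ABZ) ⊢ (q, 0101, BZ) ⊢ (q, 101, ABZ) ⊢ (q, 01, BZ) ⊢ (q, 1, ABZ) ⊢ (q, ε, BZ)
All input consumed and state q ∈ F.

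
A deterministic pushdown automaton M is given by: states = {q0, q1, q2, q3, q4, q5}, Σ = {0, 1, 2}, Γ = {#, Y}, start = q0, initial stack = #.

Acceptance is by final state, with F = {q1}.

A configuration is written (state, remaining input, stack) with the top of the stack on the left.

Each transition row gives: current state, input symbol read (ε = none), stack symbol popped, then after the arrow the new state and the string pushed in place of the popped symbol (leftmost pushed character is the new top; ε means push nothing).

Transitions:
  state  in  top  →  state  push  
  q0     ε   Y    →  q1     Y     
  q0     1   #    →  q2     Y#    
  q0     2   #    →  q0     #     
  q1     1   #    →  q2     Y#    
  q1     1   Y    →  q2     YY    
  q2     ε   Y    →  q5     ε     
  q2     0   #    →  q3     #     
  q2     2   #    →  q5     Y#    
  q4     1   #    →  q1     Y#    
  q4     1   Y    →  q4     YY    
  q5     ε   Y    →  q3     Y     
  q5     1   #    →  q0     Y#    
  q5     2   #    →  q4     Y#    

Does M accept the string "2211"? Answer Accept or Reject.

(q0, 2211, #) ⊢ (q0, 211, #) ⊢ (q0, 11, #) ⊢ (q2, 1, Y#) ⊢ (q5, 1, #) ⊢ (q0, ε, Y#) ⊢ (q1, ε, Y#)
All input consumed; state q1 ∈ F.

Accept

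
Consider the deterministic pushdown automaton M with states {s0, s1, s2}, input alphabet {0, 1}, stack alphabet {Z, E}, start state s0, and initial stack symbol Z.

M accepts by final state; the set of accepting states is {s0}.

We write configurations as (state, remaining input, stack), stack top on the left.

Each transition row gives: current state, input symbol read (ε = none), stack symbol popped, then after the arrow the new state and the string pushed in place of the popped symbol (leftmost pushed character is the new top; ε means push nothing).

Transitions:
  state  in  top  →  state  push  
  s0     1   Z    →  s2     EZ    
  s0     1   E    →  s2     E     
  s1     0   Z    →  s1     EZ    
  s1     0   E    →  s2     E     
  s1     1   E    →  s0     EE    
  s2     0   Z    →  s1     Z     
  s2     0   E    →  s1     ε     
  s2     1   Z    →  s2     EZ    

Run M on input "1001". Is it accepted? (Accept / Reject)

(s0, 1001, Z) ⊢ (s2, 001, EZ) ⊢ (s1, 01, Z) ⊢ (s1, 1, EZ) ⊢ (s0, ε, EEZ)
All input consumed; state s0 ∈ F.

Accept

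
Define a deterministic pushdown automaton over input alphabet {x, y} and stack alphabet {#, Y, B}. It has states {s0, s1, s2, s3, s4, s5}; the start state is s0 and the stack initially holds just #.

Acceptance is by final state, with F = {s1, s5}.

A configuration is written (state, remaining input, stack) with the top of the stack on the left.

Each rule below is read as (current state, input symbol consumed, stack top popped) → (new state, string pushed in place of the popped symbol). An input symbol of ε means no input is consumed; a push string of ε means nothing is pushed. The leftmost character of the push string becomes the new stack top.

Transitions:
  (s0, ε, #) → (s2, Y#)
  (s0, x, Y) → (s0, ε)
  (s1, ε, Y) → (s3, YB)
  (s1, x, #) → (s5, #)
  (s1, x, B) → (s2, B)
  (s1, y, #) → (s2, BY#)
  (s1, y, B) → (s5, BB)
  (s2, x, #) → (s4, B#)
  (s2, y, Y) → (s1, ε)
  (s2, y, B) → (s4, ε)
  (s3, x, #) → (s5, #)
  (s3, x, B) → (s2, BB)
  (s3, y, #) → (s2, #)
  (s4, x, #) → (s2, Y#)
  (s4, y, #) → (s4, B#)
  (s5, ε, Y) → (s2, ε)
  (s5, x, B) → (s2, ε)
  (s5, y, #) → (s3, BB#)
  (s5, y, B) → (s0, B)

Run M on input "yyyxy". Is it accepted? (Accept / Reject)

(s0, yyyxy, #) ⊢ (s2, yyyxy, Y#) ⊢ (s1, yyxy, #) ⊢ (s2, yxy, BY#) ⊢ (s4, xy, Y#)
No transition applies at (s4, xy, Y#); input not fully consumed.

Reject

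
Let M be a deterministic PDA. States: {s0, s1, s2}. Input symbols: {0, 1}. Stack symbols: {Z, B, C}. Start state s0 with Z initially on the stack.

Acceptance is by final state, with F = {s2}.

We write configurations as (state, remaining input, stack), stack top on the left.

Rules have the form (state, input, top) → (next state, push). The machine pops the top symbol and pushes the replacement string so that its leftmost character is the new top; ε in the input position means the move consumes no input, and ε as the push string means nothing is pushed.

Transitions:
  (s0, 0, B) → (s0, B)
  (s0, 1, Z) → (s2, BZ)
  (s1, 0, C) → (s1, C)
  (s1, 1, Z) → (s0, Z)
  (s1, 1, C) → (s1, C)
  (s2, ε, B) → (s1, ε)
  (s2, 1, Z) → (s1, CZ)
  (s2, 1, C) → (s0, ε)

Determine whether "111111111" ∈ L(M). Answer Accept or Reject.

Accept

(s0, 111111111, Z) ⊢ (s2, 11111111, BZ) ⊢ (s1, 11111111, Z) ⊢ (s0, 1111111, Z) ⊢ (s2, 111111, BZ) ⊢ (s1, 111111, Z) ⊢ (s0, 11111, Z) ⊢ (s2, 1111, BZ) ⊢ (s1, 1111, Z) ⊢ (s0, 111, Z) ⊢ (s2, 11, BZ) ⊢ (s1, 11, Z) ⊢ (s0, 1, Z) ⊢ (s2, ε, BZ)
All input consumed; state s2 ∈ F.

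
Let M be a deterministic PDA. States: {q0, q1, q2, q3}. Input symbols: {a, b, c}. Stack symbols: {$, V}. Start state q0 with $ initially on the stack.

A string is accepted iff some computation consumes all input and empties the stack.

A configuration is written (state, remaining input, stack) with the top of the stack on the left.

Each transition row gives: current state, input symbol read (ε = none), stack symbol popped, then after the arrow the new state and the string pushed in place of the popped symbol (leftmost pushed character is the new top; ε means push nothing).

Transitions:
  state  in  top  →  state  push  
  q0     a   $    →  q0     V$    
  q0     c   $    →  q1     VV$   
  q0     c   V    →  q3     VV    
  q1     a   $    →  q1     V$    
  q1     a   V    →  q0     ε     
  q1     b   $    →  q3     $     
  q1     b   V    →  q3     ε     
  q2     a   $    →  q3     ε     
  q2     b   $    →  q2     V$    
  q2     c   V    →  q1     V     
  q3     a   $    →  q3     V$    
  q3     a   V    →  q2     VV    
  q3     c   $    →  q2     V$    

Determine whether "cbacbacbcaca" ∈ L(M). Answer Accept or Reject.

Reject

(q0, cbacbacbcaca, $)
  read c, top $: go to q1, push VV$ → (q1, bacbacbcaca, VV$)
  read b, top V: go to q3, push ε → (q3, acbacbcaca, V$)
  read a, top V: go to q2, push VV → (q2, cbacbcaca, VV$)
  read c, top V: go to q1, push V → (q1, bacbcaca, VV$)
  read b, top V: go to q3, push ε → (q3, acbcaca, V$)
  read a, top V: go to q2, push VV → (q2, cbcaca, VV$)
  read c, top V: go to q1, push V → (q1, bcaca, VV$)
  read b, top V: go to q3, push ε → (q3, caca, V$)
No transition applies at (q3, caca, V$); input not fully consumed.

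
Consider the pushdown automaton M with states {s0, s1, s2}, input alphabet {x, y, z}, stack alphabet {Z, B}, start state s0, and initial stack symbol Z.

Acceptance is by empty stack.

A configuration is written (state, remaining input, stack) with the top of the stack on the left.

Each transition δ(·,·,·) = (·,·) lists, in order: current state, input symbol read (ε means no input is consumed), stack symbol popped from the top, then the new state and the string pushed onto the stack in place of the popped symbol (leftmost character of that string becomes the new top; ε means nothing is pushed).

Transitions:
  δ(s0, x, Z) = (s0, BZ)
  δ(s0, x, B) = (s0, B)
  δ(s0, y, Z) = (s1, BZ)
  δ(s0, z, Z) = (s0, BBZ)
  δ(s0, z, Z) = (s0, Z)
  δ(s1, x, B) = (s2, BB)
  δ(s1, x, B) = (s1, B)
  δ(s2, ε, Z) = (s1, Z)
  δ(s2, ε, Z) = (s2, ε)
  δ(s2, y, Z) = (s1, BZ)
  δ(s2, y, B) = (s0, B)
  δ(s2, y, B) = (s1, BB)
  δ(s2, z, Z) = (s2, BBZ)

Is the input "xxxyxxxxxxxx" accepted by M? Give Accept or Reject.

Reject

No computation consumes all input and empties the stack.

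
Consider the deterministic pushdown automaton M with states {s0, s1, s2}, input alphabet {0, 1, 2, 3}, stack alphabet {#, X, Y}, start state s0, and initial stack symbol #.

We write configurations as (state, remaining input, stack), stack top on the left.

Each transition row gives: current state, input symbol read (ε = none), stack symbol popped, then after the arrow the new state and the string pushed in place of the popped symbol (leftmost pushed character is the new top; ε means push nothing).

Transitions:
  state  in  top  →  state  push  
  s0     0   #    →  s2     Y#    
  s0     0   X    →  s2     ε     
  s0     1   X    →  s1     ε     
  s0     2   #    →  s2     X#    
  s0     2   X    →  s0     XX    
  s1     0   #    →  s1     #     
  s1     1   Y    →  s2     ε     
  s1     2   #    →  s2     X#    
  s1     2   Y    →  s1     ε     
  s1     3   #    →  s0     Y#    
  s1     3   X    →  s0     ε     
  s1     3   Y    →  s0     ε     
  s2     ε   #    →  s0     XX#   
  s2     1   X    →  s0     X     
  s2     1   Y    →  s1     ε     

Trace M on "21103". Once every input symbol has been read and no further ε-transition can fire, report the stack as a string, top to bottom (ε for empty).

(s0, 21103, #)
  read 2, top #: go to s2, push X# → (s2, 1103, X#)
  read 1, top X: go to s0, push X → (s0, 103, X#)
  read 1, top X: go to s1, push ε → (s1, 03, #)
  read 0, top #: go to s1, push # → (s1, 3, #)
  read 3, top #: go to s0, push Y# → (s0, ε, Y#)
All input consumed in state s0 with stack Y#.

Y#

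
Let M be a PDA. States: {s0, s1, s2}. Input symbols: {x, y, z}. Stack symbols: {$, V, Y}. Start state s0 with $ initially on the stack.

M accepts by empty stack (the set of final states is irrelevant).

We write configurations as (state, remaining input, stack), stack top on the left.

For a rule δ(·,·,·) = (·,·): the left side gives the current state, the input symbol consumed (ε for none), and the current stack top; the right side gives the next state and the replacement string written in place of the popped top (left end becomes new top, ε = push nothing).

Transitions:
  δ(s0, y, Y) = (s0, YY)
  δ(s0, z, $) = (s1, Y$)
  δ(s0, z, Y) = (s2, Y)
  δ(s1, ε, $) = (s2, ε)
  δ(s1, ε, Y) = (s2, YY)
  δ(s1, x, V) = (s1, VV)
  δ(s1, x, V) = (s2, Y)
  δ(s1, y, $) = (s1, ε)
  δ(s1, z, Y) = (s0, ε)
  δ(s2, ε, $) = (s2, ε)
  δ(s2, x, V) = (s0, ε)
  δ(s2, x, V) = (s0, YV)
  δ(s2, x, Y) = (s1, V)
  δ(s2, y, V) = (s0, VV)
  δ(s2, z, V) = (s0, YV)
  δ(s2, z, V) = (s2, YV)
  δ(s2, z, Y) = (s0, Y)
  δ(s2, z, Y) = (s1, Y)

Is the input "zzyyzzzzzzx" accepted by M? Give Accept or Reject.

No computation consumes all input and empties the stack.

Reject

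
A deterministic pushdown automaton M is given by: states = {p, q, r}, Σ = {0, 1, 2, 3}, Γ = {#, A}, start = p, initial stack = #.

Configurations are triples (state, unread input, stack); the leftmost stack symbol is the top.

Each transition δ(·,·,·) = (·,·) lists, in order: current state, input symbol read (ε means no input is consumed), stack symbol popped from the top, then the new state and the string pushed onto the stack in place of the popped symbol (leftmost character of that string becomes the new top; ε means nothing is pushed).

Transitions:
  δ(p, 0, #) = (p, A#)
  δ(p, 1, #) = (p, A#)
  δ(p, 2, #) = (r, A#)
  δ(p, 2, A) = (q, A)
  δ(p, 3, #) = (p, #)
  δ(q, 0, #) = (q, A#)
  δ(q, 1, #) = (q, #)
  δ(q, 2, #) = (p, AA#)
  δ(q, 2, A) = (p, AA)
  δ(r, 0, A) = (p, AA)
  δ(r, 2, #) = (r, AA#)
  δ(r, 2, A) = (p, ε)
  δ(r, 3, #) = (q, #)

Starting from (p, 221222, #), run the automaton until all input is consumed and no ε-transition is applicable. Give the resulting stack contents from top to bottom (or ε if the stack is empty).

(p, 221222, #) ⊢ (r, 21222, A#) ⊢ (p, 1222, #) ⊢ (p, 222, A#) ⊢ (q, 22, A#) ⊢ (p, 2, AA#) ⊢ (q, ε, AA#)
All input consumed in state q with stack AA#.

AA#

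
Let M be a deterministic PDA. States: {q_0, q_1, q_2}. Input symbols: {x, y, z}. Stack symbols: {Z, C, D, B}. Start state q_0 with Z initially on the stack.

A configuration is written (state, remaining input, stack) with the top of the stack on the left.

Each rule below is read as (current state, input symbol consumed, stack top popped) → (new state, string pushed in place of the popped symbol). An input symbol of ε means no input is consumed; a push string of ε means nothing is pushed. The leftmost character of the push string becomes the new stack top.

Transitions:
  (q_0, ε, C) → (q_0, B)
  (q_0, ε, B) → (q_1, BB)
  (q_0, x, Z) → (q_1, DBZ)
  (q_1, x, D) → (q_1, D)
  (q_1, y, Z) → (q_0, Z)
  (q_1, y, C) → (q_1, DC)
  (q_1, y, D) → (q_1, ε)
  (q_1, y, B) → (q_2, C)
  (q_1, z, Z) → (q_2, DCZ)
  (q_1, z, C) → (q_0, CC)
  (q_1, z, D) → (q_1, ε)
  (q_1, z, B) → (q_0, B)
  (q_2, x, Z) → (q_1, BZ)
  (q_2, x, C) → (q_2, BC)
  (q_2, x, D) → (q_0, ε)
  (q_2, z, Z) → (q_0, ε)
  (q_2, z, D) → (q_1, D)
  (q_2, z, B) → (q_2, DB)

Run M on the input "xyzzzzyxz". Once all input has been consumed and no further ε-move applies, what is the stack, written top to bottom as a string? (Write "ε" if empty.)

DBCBBBBZ

(q_0, xyzzzzyxz, Z)
  read x, top Z: go to q_1, push DBZ → (q_1, yzzzzyxz, DBZ)
  read y, top D: go to q_1, push ε → (q_1, zzzzyxz, BZ)
  read z, top B: go to q_0, push B → (q_0, zzzyxz, BZ)
  ε-move, top B: go to q_1, push BB → (q_1, zzzyxz, BBZ)
  read z, top B: go to q_0, push B → (q_0, zzyxz, BBZ)
  ε-move, top B: go to q_1, push BB → (q_1, zzyxz, BBBZ)
  read z, top B: go to q_0, push B → (q_0, zyxz, BBBZ)
  ε-move, top B: go to q_1, push BB → (q_1, zyxz, BBBBZ)
  read z, top B: go to q_0, push B → (q_0, yxz, BBBBZ)
  ε-move, top B: go to q_1, push BB → (q_1, yxz, BBBBBZ)
  read y, top B: go to q_2, push C → (q_2, xz, CBBBBZ)
  read x, top C: go to q_2, push BC → (q_2, z, BCBBBBZ)
  read z, top B: go to q_2, push DB → (q_2, ε, DBCBBBBZ)
All input consumed in state q_2 with stack DBCBBBBZ.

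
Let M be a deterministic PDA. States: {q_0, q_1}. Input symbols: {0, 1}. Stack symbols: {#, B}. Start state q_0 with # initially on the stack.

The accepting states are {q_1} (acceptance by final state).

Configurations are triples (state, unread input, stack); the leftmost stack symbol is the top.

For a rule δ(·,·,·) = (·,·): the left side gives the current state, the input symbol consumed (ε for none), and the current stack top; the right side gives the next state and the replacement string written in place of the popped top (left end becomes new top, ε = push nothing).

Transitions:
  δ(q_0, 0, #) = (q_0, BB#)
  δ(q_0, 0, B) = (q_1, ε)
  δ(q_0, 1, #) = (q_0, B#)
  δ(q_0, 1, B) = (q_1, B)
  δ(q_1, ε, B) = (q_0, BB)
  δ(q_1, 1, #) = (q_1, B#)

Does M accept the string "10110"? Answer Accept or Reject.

(q_0, 10110, #) ⊢ (q_0, 0110, B#) ⊢ (q_1, 110, #) ⊢ (q_1, 10, B#) ⊢ (q_0, 10, BB#) ⊢ (q_1, 0, BB#) ⊢ (q_0, 0, BBB#) ⊢ (q_1, ε, BB#)
All input consumed; state q_1 ∈ F.

Accept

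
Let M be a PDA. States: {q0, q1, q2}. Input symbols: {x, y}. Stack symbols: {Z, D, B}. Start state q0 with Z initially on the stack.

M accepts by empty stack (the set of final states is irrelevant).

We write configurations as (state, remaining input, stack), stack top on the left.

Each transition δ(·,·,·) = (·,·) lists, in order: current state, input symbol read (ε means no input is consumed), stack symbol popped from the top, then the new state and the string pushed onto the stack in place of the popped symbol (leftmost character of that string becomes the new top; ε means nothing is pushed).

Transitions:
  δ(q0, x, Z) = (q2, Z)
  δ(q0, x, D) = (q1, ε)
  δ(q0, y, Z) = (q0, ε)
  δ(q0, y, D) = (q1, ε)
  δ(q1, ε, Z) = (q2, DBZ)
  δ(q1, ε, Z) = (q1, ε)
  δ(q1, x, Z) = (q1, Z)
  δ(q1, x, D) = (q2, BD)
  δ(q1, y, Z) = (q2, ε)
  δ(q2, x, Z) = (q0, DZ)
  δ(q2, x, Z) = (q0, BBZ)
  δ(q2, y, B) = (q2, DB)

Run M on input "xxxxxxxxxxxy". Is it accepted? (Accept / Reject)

Accept

One accepting computation: (q0, xxxxxxxxxxxy, Z) ⊢ (q2, xxxxxxxxxxy, Z) ⊢ (q0, xxxxxxxxxy, DZ) ⊢ (q1, xxxxxxxxy, Z) ⊢ (q1, xxxxxxxy, Z) ⊢ (q1, xxxxxxy, Z) ⊢ (q1, xxxxxy, Z) ⊢ (q1, xxxxy, Z) ⊢ (q1, xxxy, Z) ⊢ (q1, xxy, Z) ⊢ (q1, xy, Z) ⊢ (q1, y, Z) ⊢ (q2, ε, ε)
All input consumed and the stack is empty.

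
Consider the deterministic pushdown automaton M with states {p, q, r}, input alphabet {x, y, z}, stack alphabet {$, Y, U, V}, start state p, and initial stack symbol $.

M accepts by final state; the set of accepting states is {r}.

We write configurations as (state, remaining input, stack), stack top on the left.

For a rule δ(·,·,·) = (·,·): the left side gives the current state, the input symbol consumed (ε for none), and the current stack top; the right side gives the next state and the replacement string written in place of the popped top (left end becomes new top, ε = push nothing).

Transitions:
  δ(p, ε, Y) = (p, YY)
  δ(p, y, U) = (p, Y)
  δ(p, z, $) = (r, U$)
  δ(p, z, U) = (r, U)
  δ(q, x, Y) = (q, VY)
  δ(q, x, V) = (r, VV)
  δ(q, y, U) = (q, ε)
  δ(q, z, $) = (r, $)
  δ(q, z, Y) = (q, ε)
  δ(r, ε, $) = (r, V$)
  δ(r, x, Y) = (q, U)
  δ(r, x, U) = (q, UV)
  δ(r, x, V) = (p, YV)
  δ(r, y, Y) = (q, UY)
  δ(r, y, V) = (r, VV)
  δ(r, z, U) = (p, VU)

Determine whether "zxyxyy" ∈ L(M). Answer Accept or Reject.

(p, zxyxyy, $) ⊢ (r, xyxyy, U$) ⊢ (q, yxyy, UV$) ⊢ (q, xyy, V$) ⊢ (r, yy, VV$) ⊢ (r, y, VVV$) ⊢ (r, ε, VVVV$)
All input consumed; state r ∈ F.

Accept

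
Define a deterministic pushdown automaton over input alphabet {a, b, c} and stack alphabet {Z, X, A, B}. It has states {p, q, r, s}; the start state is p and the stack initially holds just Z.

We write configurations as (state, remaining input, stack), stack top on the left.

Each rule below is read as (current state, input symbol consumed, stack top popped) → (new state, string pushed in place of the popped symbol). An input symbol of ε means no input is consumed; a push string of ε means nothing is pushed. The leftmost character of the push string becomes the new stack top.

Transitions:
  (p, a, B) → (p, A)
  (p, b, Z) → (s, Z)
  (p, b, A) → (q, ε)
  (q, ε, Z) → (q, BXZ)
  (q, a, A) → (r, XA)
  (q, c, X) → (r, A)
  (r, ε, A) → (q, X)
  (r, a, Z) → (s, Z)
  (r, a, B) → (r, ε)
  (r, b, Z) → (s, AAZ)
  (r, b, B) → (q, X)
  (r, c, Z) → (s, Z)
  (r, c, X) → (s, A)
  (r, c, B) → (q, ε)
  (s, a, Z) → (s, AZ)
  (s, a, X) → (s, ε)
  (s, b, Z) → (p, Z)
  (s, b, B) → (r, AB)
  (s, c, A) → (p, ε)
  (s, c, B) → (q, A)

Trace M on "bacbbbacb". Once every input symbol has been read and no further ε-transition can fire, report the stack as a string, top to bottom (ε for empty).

Z

(p, bacbbbacb, Z)
  read b, top Z: go to s, push Z → (s, acbbbacb, Z)
  read a, top Z: go to s, push AZ → (s, cbbbacb, AZ)
  read c, top A: go to p, push ε → (p, bbbacb, Z)
  read b, top Z: go to s, push Z → (s, bbacb, Z)
  read b, top Z: go to p, push Z → (p, bacb, Z)
  read b, top Z: go to s, push Z → (s, acb, Z)
  read a, top Z: go to s, push AZ → (s, cb, AZ)
  read c, top A: go to p, push ε → (p, b, Z)
  read b, top Z: go to s, push Z → (s, ε, Z)
All input consumed in state s with stack Z.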